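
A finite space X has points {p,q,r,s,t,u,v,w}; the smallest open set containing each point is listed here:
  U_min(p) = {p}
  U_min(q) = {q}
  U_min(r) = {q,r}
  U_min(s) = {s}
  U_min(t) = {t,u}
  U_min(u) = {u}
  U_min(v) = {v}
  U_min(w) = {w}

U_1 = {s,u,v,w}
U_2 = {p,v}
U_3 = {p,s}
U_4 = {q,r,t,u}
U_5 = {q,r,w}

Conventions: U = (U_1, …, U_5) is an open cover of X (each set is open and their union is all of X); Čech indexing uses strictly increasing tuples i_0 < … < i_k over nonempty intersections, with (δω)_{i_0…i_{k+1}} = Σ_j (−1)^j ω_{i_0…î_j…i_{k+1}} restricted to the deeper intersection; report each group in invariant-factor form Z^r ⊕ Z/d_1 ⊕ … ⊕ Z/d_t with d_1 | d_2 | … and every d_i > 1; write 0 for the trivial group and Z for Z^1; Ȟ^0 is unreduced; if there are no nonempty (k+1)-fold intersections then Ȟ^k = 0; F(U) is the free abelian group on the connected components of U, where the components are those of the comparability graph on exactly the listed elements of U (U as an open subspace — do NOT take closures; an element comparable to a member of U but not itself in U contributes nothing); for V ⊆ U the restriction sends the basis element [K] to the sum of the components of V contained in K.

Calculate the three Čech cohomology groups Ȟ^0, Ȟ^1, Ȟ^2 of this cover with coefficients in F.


nerve of the cover:
  U12={v} U13={s} U14={u} U15={w} U23={p} U45={q,r}
components per intersection:
  U1: {s} {u} {v} {w}
  U2: {p} {v}
  U3: {p} {s}
  U4: {q,r} {t,u}
  U5: {q,r} {w}
  U12: {v}
  U13: {s}
  U14: {u}
  U15: {w}
  U23: {p}
  U45: {q,r}
C dims 12,6; δ0: rk 6, SNF 1^6
Ȟ^0 = (12 − 6) − 0 = 6, so Ȟ^0 ≅ Z^6
Ȟ^1 = (6 − 0) − 6 = 0, so Ȟ^1 ≅ 0
Ȟ^2 = (0 − 0) − 0 = 0, so Ȟ^2 ≅ 0

Ȟ^0(U;F) ≅ Z^6, Ȟ^1(U;F) ≅ 0, Ȟ^2(U;F) ≅ 0


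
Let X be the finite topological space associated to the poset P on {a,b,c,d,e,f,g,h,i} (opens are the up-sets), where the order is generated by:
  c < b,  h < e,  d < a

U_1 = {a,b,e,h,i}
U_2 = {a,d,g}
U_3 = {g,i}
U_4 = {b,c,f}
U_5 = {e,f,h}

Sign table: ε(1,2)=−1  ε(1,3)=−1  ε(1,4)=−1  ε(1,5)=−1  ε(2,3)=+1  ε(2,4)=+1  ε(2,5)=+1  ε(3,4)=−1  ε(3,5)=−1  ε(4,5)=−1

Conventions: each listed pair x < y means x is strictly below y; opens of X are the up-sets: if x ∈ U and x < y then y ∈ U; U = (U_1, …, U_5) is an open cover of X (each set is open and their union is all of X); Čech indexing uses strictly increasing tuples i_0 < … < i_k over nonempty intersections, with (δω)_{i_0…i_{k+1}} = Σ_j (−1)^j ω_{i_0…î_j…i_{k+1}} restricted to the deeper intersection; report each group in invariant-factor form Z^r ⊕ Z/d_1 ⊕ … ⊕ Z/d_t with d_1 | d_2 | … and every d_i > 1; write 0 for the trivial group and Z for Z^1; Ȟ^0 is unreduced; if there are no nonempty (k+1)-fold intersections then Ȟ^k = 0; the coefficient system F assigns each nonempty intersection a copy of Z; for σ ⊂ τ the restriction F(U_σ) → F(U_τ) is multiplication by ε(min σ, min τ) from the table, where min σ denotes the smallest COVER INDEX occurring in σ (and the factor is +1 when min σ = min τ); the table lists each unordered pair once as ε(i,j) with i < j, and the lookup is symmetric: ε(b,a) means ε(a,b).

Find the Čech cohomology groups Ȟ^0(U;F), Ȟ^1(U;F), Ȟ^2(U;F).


intersection data:
  U12={a} U13={i} U14={b} U15={e,h} U23={g} U45={f}
C dims 5,6; δ0: rk 5, SNF 1^4·2
Ȟ^0 = (5 − 5) − 0 = 0, so Ȟ^0 ≅ 0
Ȟ^1 = (6 − 0) − 5 = 1 plus torsion [2], so Ȟ^1 ≅ Z ⊕ Z/2
Ȟ^2 = (0 − 0) − 0 = 0, so Ȟ^2 ≅ 0

Ȟ^0 ≅ 0,  Ȟ^1 ≅ Z ⊕ Z/2,  Ȟ^2 ≅ 0


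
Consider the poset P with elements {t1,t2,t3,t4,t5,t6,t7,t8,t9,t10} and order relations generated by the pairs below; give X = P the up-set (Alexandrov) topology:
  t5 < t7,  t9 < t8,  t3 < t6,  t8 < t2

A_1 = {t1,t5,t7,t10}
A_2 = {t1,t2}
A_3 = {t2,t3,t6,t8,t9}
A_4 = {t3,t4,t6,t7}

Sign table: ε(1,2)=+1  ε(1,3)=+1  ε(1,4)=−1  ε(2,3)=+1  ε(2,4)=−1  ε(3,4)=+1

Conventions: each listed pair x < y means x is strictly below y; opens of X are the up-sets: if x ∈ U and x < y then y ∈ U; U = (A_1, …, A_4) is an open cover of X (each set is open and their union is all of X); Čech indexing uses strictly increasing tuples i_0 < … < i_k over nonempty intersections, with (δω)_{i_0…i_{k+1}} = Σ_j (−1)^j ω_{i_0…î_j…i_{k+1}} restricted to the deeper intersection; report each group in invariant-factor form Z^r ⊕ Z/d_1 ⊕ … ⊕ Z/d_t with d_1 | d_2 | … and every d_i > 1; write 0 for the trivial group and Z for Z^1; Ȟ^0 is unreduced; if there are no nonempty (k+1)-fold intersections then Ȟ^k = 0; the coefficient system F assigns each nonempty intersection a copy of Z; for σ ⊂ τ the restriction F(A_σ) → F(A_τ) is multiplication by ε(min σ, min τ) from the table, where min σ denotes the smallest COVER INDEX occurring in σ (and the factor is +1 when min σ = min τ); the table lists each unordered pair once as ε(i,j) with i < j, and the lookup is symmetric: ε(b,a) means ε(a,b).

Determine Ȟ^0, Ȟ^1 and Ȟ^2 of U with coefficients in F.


Ȟ^0 = 0,  Ȟ^1 = Z/2,  Ȟ^2 = 0

nerve simplices:
  A12={t1} A14={t7} A23={t2} A34={t3,t6}
C dims 4,4; δ0: rk 4, SNF 1^3·2
degree 0: 4−4−0 = 0 → Ȟ^0 ≅ 0
degree 1: 4−0−4 = 0 plus torsion [2] → Ȟ^1 ≅ Z/2
degree 2: 0−0−0 = 0 → Ȟ^2 ≅ 0


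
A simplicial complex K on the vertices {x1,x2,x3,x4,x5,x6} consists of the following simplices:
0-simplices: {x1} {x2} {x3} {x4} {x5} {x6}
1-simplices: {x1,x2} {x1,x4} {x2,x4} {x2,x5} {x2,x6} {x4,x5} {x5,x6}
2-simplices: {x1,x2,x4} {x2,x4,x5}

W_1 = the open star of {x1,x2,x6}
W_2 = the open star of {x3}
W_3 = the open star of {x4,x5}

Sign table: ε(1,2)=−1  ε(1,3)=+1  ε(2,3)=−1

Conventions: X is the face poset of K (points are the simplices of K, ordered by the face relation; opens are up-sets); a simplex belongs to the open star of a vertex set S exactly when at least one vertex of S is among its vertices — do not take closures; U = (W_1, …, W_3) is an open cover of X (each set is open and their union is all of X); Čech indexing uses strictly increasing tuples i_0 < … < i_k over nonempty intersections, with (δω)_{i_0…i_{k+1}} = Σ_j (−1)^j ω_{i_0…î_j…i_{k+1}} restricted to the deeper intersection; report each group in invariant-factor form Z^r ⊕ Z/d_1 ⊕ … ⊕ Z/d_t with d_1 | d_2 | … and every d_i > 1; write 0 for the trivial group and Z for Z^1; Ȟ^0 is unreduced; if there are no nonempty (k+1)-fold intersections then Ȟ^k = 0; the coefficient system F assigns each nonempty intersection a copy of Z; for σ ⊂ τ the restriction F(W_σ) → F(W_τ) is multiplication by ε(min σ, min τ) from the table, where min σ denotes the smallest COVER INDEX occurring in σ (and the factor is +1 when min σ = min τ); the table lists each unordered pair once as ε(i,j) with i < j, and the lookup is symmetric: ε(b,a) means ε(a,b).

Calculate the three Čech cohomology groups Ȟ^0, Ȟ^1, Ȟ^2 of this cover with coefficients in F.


cover nerve:
  W1={{x1},{x2},{x6},{x1,x2},{x1,x4},{x2,x4},{x2,x5},{x2,x6},{x5,x6},{x1,x2,x4},{x2,x4,x5}} W2={{x3}} W3={{x4},{x5},{x1,x4},{x2,x4},{x2,x5},{x4,x5},{x5,x6},{x1,x2,x4},{x2,x4,x5}}
  W13={{x1,x4},{x2,x4},{x2,x5},{x5,x6},{x1,x2,x4},{x2,x4,x5}}
C dims 3,1; δ0: rk 1, SNF 1^1
Ȟ^0: (3−1)−0=2 ⇒ Z^2
Ȟ^1: (1−0)−1=0 ⇒ 0
Ȟ^2: (0−0)−0=0 ⇒ 0

Ȟ^0 = Z^2, Ȟ^1 = 0, Ȟ^2 = 0


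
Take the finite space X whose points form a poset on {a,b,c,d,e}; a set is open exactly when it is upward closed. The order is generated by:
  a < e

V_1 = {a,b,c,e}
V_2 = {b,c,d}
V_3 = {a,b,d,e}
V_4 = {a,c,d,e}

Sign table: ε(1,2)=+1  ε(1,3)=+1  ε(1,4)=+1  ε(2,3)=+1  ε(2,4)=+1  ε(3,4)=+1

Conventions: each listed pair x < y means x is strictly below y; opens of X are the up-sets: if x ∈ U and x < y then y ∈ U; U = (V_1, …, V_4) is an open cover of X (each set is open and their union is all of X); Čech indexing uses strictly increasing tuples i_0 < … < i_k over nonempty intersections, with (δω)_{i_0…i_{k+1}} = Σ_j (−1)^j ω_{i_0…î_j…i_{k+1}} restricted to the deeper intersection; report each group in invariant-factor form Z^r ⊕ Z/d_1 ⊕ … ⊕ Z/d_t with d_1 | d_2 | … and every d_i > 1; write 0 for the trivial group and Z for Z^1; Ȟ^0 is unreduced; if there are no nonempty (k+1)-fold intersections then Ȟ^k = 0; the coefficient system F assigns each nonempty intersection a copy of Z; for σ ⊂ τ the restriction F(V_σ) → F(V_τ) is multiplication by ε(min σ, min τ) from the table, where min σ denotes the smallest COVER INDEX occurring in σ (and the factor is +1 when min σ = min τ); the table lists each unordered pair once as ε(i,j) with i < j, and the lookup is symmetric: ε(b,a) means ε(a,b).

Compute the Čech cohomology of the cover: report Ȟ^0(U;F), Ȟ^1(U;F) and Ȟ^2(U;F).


nerve simplices:
  V12={b,c} V13={a,b,e} V14={a,c,e} V23={b,d} V24={c,d} V34={a,d,e}
  V123={b} V124={c} V134={a,e} V234={d}
C dims 4,6,4; δ0: rk 3, SNF 1^3; δ1: rk 3, SNF 1^3
degree 0: 4−3−0 = 1 → Ȟ^0 ≅ Z
degree 1: 6−3−3 = 0 → Ȟ^1 ≅ 0
degree 2: 4−0−3 = 1 → Ȟ^2 ≅ Z

Ȟ^0 ≅ Z, Ȟ^1 ≅ 0, Ȟ^2 ≅ Z


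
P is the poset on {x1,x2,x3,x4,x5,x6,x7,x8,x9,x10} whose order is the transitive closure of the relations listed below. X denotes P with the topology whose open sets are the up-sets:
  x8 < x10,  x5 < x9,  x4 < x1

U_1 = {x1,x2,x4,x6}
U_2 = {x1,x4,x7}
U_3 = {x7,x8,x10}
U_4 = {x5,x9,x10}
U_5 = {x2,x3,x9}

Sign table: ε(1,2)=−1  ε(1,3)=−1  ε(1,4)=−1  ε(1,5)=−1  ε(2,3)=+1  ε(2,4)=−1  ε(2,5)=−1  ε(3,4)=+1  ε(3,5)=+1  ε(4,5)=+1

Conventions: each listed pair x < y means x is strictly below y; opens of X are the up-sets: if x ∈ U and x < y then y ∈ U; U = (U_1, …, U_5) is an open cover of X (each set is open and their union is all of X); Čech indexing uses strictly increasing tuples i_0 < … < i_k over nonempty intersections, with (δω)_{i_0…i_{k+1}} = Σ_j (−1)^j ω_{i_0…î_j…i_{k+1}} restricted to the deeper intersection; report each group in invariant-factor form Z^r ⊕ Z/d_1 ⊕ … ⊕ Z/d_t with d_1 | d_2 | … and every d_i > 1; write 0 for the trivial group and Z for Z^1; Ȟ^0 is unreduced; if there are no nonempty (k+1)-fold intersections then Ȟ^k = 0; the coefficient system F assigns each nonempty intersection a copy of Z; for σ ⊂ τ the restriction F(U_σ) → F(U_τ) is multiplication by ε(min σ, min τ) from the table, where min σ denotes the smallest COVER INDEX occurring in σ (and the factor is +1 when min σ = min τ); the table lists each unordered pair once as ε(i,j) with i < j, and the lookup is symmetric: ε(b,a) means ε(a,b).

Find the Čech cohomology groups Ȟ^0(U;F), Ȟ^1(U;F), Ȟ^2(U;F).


Ȟ^0(U;F) ≅ Z; Ȟ^1(U;F) ≅ Z; Ȟ^2(U;F) ≅ 0

intersection data:
  U12={x1,x4} U15={x2} U23={x7} U34={x10} U45={x9}
C dims 5,5; δ0: rk 4, SNF 1^4
Ȟ^0 = (5 − 4) − 0 = 1, so Ȟ^0 ≅ Z
Ȟ^1 = (5 − 0) − 4 = 1, so Ȟ^1 ≅ Z
Ȟ^2 = (0 − 0) − 0 = 0, so Ȟ^2 ≅ 0


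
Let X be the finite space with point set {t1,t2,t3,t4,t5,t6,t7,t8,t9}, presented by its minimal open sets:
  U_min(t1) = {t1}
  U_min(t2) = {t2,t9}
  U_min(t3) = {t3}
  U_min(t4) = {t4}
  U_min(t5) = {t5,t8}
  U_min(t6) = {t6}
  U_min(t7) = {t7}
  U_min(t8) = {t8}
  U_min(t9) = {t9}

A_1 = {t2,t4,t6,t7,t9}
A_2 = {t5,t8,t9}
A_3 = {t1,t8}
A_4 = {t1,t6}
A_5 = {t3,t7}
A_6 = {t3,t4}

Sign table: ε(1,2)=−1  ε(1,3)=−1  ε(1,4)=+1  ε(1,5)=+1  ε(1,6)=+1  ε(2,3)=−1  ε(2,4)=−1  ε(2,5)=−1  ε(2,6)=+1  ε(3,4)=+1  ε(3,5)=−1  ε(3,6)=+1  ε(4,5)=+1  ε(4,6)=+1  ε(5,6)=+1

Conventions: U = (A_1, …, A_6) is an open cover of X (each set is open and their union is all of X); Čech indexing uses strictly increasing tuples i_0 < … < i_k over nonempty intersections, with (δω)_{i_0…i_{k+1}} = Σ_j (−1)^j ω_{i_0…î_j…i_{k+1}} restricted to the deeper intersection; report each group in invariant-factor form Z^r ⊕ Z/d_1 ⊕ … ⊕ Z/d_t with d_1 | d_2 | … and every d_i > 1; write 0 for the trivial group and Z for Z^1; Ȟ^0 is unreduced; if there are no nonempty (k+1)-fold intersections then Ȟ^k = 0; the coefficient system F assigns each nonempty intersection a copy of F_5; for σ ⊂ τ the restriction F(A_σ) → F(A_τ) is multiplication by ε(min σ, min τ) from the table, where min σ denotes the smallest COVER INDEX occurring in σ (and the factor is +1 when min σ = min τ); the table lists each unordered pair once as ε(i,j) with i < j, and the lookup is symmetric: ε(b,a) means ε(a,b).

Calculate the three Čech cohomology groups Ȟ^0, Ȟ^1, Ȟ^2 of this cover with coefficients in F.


nonempty overlaps:
  A12={t9} A14={t6} A15={t7} A16={t4} A23={t8} A34={t1} A56={t3}
C dims 6,7; δ0: rk_F5 5
degree 0: 6−5−0 = 1 → Ȟ^0 ≅ Z/5
degree 1: 7−0−5 = 2 → Ȟ^1 ≅ Z/5 ⊕ Z/5
degree 2: 0−0−0 = 0 → Ȟ^2 ≅ 0

Ȟ^0 = Z/5, Ȟ^1 = Z/5 ⊕ Z/5 and Ȟ^2 = 0


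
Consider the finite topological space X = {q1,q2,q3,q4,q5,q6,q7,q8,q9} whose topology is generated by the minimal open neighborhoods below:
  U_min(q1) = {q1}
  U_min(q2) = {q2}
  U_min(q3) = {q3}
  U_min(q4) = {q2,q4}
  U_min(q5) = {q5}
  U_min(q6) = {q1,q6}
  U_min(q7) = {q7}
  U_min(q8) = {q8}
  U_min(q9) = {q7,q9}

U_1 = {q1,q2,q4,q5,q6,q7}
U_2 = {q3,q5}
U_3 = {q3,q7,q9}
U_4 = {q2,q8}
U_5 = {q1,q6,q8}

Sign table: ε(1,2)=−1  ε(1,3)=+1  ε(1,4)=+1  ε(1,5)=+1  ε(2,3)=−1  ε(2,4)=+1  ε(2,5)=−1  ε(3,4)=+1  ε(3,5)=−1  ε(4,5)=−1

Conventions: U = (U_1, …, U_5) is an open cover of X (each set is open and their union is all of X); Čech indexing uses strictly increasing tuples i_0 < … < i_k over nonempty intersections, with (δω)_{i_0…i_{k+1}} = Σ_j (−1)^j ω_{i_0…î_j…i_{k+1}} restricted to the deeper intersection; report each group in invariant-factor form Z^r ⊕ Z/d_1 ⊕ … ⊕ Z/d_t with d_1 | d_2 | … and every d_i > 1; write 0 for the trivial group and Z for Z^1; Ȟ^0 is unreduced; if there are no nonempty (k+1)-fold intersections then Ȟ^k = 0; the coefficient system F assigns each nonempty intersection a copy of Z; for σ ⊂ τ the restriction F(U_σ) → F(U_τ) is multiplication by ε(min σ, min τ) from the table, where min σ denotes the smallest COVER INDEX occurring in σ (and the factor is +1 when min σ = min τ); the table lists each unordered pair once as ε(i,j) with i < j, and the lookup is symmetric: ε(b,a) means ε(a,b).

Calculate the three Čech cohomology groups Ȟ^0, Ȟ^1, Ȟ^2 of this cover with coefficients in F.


Ȟ^0(U;F) ≅ 0, Ȟ^1(U;F) ≅ Z ⊕ Z/2, Ȟ^2(U;F) ≅ 0

cover nerve:
  U12={q5} U13={q7} U14={q2} U15={q1,q6} U23={q3} U45={q8}
C dims 5,6; δ0: rk 5, SNF 1^4·2
Ȟ^0: (5−5)−0=0 ⇒ 0
Ȟ^1: (6−0)−5=1 plus torsion [2] ⇒ Z ⊕ Z/2
Ȟ^2: (0−0)−0=0 ⇒ 0


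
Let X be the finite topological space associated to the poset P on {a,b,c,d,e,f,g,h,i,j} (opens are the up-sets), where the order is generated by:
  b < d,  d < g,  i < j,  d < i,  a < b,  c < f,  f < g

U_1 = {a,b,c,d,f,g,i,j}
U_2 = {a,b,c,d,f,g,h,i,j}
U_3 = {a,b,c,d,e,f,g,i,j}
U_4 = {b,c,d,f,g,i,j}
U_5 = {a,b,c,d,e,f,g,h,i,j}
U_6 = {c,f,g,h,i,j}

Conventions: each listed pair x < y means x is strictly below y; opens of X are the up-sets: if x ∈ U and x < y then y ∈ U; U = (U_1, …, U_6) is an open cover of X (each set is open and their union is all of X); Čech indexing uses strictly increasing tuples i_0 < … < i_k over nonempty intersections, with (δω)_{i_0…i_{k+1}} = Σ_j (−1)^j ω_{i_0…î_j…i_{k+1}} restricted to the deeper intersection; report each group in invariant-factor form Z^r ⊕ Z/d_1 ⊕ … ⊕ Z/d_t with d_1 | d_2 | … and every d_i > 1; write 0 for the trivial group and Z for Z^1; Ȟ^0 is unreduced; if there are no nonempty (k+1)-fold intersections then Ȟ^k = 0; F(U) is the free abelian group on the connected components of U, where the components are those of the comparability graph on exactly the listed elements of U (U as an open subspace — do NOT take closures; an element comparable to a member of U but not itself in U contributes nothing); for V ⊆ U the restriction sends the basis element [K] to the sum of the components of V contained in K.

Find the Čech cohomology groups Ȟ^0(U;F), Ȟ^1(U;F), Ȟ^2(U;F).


Ȟ^0 = Z^3; Ȟ^1 = 0; Ȟ^2 = 0

nonempty overlaps:
  U12={a,b,c,d,f,g,i,j} U13={a,b,c,d,f,g,i,j} U14={b,c,d,f,g,i,j} U15={a,b,c,d,f,g,i,j} U16={c,f,g,i,j} U23={a,b,c,d,f,g,i,j} U24={b,c,d,f,g,i,j} U25={a,b,c,d,f,g,h,i,j} U26={c,f,g,h,i,j} U34={b,c,d,f,g,i,j} U35={a,b,c,d,e,f,g,i,j} U36={c,f,g,i,j} U45={b,c,d,f,g,i,j} U46={c,f,g,i,j} U56={c,f,g,h,i,j}
  U123={a,b,c,d,f,g,i,j} U124={b,c,d,f,g,i,j} U125={a,b,c,d,f,g,i,j} U126={c,f,g,i,j} U134={b,c,d,f,g,i,j} U135={a,b,c,d,f,g,i,j} U136={c,f,g,i,j} U145={b,c,d,f,g,i,j} U146={c,f,g,i,j} U156={c,f,g,i,j} U234={b,c,d,f,g,i,j} U235={a,b,c,d,f,g,i,j} U236={c,f,g,i,j} U245={b,c,d,f,g,i,j} U246={c,f,g,i,j} U256={c,f,g,h,i,j} U345={b,c,d,f,g,i,j} U346={c,f,g,i,j} U356={c,f,g,i,j} U456={c,f,g,i,j}
  U1234={b,c,d,f,g,i,j} U1235={a,b,c,d,f,g,i,j} U1236={c,f,g,i,j} U1245={b,c,d,f,g,i,j} U1246={c,f,g,i,j} U1256={c,f,g,i,j} U1345={b,c,d,f,g,i,j} U1346={c,f,g,i,j} U1356={c,f,g,i,j} U1456={c,f,g,i,j} U2345={b,c,d,f,g,i,j} U2346={c,f,g,i,j} U2356={c,f,g,i,j} U2456={c,f,g,i,j} U3456={c,f,g,i,j}
  U12345={b,c,d,f,g,i,j} U12346={c,f,g,i,j} U12356={c,f,g,i,j} U12456={c,f,g,i,j} U13456={c,f,g,i,j} U23456={c,f,g,i,j}
  U123456={c,f,g,i,j}
components per intersection:
  U1: {a,b,c,d,f,g,i,j}
  U2: {a,b,c,d,f,g,i,j} {h}
  U3: {a,b,c,d,f,g,i,j} {e}
  U4: {b,c,d,f,g,i,j}
  U5: {a,b,c,d,f,g,i,j} {e} {h}
  U6: {c,f,g} {h} {i,j}
  U12: {a,b,c,d,f,g,i,j}
  U13: {a,b,c,d,f,g,i,j}
  U14: {b,c,d,f,g,i,j}
  U15: {a,b,c,d,f,g,i,j}
  U16: {c,f,g} {i,j}
  U23: {a,b,c,d,f,g,i,j}
  U24: {b,c,d,f,g,i,j}
  U25: {a,b,c,d,f,g,i,j} {h}
  U26: {c,f,g} {h} {i,j}
  U34: {b,c,d,f,g,i,j}
  U35: {a,b,c,d,f,g,i,j} {e}
  U36: {c,f,g} {i,j}
  U45: {b,c,d,f,g,i,j}
  U46: {c,f,g} {i,j}
  U56: {c,f,g} {h} {i,j}
  U123: {a,b,c,d,f,g,i,j}
  U124: {b,c,d,f,g,i,j}
  U125: {a,b,c,d,f,g,i,j}
  U126: {c,f,g} {i,j}
  U134: {b,c,d,f,g,i,j}
  U135: {a,b,c,d,f,g,i,j}
  U136: {c,f,g} {i,j}
  U145: {b,c,d,f,g,i,j}
  U146: {c,f,g} {i,j}
  U156: {c,f,g} {i,j}
  U234: {b,c,d,f,g,i,j}
  U235: {a,b,c,d,f,g,i,j}
  U236: {c,f,g} {i,j}
  U245: {b,c,d,f,g,i,j}
  U246: {c,f,g} {i,j}
  U256: {c,f,g} {h} {i,j}
  U345: {b,c,d,f,g,i,j}
  U346: {c,f,g} {i,j}
  U356: {c,f,g} {i,j}
  U456: {c,f,g} {i,j}
  U1234: {b,c,d,f,g,i,j}
  U1235: {a,b,c,d,f,g,i,j}
  U1236: {c,f,g} {i,j}
  U1245: {b,c,d,f,g,i,j}
  U1246: {c,f,g} {i,j}
  U1256: {c,f,g} {i,j}
  U1345: {b,c,d,f,g,i,j}
  U1346: {c,f,g} {i,j}
  U1356: {c,f,g} {i,j}
  U1456: {c,f,g} {i,j}
  U2345: {b,c,d,f,g,i,j}
  U2346: {c,f,g} {i,j}
  U2356: {c,f,g} {i,j}
  U2456: {c,f,g} {i,j}
  U3456: {c,f,g} {i,j}
  U12345: {b,c,d,f,g,i,j}
  U12346: {c,f,g} {i,j}
  U12356: {c,f,g} {i,j}
  U12456: {c,f,g} {i,j}
  U13456: {c,f,g} {i,j}
  U23456: {c,f,g} {i,j}
  U123456: {c,f,g} {i,j}
C dims 12,24,31,25; δ0: rk 9, SNF 1^9; δ1: rk 15, SNF 1^15; δ2: rk 16, SNF 1^16
degree 0: 12−9−0 = 3 → Ȟ^0 ≅ Z^3
degree 1: 24−15−9 = 0 → Ȟ^1 ≅ 0
degree 2: 31−16−15 = 0 → Ȟ^2 ≅ 0


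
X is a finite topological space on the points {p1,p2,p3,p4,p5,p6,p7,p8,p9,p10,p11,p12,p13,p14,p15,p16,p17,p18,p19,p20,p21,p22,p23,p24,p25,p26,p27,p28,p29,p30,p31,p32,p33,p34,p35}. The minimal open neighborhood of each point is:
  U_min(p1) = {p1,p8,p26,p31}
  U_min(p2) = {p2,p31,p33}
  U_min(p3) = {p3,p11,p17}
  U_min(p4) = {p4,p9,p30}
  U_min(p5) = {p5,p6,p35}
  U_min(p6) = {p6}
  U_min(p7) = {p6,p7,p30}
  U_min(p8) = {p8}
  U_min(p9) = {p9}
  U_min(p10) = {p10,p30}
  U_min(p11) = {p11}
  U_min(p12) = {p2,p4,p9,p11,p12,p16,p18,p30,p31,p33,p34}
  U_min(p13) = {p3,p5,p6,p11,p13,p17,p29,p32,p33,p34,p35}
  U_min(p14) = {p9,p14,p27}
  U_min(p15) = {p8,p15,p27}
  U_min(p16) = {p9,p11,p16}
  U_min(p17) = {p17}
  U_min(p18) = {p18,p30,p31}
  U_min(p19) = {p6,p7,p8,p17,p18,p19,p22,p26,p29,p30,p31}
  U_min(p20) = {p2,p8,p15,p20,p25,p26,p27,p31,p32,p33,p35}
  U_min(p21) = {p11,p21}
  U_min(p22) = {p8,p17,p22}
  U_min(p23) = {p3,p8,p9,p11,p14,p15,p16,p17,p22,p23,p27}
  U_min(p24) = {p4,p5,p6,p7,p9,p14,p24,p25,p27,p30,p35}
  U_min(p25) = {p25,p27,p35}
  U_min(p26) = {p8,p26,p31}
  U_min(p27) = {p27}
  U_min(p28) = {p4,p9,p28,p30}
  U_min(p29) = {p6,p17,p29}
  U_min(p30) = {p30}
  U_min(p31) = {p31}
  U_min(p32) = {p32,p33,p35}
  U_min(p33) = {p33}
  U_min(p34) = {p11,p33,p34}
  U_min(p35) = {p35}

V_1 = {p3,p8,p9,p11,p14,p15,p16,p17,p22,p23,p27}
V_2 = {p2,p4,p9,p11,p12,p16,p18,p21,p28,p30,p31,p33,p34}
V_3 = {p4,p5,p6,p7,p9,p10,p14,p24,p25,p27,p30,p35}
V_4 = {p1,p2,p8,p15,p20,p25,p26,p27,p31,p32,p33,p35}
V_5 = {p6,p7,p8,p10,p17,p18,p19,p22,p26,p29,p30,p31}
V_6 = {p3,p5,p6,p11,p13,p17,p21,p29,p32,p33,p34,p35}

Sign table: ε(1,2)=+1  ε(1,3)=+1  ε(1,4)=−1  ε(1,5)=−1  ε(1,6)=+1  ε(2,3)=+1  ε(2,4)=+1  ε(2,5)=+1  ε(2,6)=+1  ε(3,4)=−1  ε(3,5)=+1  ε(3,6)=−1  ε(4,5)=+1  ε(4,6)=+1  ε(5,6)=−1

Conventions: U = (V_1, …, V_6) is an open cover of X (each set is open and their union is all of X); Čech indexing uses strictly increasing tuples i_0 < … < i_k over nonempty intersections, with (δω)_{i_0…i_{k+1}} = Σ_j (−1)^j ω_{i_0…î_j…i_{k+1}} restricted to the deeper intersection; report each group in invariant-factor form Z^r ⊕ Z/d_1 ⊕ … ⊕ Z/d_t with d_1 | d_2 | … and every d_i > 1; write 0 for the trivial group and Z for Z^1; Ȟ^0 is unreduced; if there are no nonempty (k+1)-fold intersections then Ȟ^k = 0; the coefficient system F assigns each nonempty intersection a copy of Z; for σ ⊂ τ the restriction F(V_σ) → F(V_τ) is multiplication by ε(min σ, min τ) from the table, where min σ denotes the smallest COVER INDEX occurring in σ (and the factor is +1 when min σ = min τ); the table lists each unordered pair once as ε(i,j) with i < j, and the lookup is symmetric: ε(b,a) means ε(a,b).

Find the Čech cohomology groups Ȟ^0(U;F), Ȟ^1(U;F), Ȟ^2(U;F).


nerve of the cover:
  V12={p9,p11,p16} V13={p9,p14,p27} V14={p8,p15,p27} V15={p8,p17,p22} V16={p3,p11,p17} V23={p4,p9,p30} V24={p2,p31,p33} V25={p18,p30,p31} V26={p11,p21,p33,p34} V34={p25,p27,p35} V35={p6,p7,p10,p30} V36={p5,p6,p35} V45={p8,p26,p31} V46={p32,p33,p35} V56={p6,p17,p29}
  V123={p9} V126={p11} V134={p27} V145={p8} V156={p17} V235={p30} V245={p31} V246={p33} V346={p35} V356={p6}
C dims 6,15,10; δ0: rk 6, SNF 1^5·2; δ1: rk 9, SNF 1^9
Ȟ^0 = (6 − 6) − 0 = 0, so Ȟ^0 ≅ 0
Ȟ^1 = (15 − 9) − 6 = 0 plus torsion [2], so Ȟ^1 ≅ Z/2
Ȟ^2 = (10 − 0) − 9 = 1, so Ȟ^2 ≅ Z

Ȟ^0 ≅ 0,  Ȟ^1 ≅ Z/2,  Ȟ^2 ≅ Z


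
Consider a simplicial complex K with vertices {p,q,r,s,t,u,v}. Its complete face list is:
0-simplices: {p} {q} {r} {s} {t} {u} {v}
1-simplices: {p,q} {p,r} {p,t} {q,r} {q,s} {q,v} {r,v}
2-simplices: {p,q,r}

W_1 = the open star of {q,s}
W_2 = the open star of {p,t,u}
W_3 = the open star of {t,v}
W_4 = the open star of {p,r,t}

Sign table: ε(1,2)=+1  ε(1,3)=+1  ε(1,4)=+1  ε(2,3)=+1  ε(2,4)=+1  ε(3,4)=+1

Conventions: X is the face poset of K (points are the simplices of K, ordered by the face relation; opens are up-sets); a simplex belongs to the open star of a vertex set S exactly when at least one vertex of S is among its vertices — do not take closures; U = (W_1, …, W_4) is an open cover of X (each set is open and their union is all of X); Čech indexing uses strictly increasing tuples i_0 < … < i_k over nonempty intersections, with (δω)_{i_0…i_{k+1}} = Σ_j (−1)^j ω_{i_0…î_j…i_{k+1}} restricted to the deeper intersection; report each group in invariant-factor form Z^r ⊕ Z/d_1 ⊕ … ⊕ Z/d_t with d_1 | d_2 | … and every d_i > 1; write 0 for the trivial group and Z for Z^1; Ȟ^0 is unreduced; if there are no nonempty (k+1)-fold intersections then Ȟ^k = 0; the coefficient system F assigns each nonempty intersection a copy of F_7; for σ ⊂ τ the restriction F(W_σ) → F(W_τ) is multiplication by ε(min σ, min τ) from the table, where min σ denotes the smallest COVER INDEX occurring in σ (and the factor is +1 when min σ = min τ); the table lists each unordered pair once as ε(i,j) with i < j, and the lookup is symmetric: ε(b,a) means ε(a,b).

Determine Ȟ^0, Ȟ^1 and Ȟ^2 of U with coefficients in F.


cover nerve:
  W1={{q},{s},{p,q},{q,r},{q,s},{q,v},{p,q,r}} W2={{p},{t},{u},{p,q},{p,r},{p,t},{p,q,r}} W3={{t},{v},{p,t},{q,v},{r,v}} W4={{p},{r},{t},{p,q},{p,r},{p,t},{q,r},{r,v},{p,q,r}}
  W12={{p,q},{p,q,r}} W13={{q,v}} W14={{p,q},{q,r},{p,q,r}} W23={{t},{p,t}} W24={{p},{t},{p,q},{p,r},{p,t},{p,q,r}} W34={{t},{p,t},{r,v}}
  W124={{p,q},{p,q,r}} W234={{t},{p,t}}
C dims 4,6,2; δ0: rk_F7 3; δ1: rk_F7 2
Ȟ^0: (4−3)−0=1 ⇒ Z/7
Ȟ^1: (6−2)−3=1 ⇒ Z/7
Ȟ^2: (2−0)−2=0 ⇒ 0

Ȟ^0 = Z/7, Ȟ^1 = Z/7, Ȟ^2 = 0


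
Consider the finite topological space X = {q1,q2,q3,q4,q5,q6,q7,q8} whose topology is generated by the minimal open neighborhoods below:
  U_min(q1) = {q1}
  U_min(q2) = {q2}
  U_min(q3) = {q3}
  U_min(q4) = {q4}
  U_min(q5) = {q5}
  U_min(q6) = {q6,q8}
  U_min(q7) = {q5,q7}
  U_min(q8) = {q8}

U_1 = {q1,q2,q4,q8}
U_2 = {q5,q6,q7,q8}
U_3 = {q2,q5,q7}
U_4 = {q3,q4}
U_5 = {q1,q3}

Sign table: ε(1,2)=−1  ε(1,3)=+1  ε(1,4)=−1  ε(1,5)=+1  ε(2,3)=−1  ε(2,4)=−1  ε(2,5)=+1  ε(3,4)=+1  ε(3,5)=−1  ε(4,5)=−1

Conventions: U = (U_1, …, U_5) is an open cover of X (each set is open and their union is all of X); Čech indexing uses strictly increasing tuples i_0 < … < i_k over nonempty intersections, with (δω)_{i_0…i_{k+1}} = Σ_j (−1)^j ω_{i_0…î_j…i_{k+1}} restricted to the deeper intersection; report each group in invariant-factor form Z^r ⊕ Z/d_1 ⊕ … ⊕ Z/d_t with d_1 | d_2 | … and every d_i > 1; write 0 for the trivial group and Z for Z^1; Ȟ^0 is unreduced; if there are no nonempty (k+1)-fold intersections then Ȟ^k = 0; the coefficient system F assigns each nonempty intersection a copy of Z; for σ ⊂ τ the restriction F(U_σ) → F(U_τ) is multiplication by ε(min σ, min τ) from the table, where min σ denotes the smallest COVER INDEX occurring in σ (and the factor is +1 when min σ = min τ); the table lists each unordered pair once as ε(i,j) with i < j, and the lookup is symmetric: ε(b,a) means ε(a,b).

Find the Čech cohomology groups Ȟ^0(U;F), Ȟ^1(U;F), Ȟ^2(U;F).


Ȟ^0(U;F) ≅ Z, Ȟ^1(U;F) ≅ Z^2, Ȟ^2(U;F) ≅ 0

nerve simplices:
  U12={q8} U13={q2} U14={q4} U15={q1} U23={q5,q7} U45={q3}
C dims 5,6; δ0: rk 4, SNF 1^4
degree 0: 5−4−0 = 1 → Ȟ^0 ≅ Z
degree 1: 6−0−4 = 2 → Ȟ^1 ≅ Z^2
degree 2: 0−0−0 = 0 → Ȟ^2 ≅ 0


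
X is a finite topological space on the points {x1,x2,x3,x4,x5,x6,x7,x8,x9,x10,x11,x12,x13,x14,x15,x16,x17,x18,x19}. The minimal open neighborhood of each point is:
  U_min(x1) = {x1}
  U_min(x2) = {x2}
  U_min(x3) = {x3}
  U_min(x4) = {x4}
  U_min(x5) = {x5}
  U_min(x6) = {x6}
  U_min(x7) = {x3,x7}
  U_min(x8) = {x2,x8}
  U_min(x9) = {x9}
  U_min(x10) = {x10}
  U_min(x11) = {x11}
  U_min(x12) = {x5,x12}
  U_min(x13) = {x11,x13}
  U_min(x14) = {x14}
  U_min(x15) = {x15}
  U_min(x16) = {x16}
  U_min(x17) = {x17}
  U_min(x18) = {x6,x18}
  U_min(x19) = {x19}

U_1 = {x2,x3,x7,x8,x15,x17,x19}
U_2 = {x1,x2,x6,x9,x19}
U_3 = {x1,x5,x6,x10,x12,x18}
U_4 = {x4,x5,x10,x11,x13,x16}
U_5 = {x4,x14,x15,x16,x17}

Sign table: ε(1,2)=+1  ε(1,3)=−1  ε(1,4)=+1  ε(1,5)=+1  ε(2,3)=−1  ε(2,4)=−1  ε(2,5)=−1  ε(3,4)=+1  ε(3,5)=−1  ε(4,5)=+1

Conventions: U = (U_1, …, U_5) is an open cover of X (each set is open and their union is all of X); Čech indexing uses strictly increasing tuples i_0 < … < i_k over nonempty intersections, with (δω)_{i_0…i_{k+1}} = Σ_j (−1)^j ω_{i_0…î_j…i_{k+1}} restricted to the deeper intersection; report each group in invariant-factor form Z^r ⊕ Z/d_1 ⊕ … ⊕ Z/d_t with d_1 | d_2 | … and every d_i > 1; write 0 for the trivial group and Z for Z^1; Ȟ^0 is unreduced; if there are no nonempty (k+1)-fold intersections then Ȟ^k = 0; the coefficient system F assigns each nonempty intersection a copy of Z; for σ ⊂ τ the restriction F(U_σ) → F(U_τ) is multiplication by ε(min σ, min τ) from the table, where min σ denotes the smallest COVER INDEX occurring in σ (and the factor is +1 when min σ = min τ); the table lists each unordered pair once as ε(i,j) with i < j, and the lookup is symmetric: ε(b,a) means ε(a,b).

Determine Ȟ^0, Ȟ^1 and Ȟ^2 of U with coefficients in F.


Ȟ^0 ≅ 0; Ȟ^1 ≅ Z/2; Ȟ^2 ≅ 0

nerve simplices:
  U12={x2,x19} U15={x15,x17} U23={x1,x6} U34={x5,x10} U45={x4,x16}
C dims 5,5; δ0: rk 5, SNF 1^4·2
degree 0: 5−5−0 = 0 → Ȟ^0 ≅ 0
degree 1: 5−0−5 = 0 plus torsion [2] → Ȟ^1 ≅ Z/2
degree 2: 0−0−0 = 0 → Ȟ^2 ≅ 0


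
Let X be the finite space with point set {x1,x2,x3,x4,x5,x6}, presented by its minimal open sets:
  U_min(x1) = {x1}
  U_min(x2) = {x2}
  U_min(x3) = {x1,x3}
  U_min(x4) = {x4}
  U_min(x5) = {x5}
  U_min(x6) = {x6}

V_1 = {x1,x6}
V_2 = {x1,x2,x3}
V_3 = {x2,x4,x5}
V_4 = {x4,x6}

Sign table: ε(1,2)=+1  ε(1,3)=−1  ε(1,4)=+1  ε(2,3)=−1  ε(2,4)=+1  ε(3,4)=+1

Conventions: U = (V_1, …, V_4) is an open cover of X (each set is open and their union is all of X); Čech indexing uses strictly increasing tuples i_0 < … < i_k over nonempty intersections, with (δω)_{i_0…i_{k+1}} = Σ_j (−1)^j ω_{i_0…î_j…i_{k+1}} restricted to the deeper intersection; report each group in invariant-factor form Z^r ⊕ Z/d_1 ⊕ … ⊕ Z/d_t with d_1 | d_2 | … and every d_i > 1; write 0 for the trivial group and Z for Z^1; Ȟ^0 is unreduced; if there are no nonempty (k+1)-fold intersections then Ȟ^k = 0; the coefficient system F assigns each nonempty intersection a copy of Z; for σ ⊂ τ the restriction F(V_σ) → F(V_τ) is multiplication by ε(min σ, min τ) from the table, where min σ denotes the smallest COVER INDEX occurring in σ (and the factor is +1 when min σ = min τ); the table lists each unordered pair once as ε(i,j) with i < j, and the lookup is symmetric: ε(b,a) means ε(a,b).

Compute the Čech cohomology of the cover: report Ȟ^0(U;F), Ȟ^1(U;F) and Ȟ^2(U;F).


intersection data:
  V12={x1} V14={x6} V23={x2} V34={x4}
C dims 4,4; δ0: rk 4, SNF 1^3·2
Ȟ^0 = (4 − 4) − 0 = 0, so Ȟ^0 ≅ 0
Ȟ^1 = (4 − 0) − 4 = 0 plus torsion [2], so Ȟ^1 ≅ Z/2
Ȟ^2 = (0 − 0) − 0 = 0, so Ȟ^2 ≅ 0

Ȟ^0 = 0, Ȟ^1 = Z/2, Ȟ^2 = 0


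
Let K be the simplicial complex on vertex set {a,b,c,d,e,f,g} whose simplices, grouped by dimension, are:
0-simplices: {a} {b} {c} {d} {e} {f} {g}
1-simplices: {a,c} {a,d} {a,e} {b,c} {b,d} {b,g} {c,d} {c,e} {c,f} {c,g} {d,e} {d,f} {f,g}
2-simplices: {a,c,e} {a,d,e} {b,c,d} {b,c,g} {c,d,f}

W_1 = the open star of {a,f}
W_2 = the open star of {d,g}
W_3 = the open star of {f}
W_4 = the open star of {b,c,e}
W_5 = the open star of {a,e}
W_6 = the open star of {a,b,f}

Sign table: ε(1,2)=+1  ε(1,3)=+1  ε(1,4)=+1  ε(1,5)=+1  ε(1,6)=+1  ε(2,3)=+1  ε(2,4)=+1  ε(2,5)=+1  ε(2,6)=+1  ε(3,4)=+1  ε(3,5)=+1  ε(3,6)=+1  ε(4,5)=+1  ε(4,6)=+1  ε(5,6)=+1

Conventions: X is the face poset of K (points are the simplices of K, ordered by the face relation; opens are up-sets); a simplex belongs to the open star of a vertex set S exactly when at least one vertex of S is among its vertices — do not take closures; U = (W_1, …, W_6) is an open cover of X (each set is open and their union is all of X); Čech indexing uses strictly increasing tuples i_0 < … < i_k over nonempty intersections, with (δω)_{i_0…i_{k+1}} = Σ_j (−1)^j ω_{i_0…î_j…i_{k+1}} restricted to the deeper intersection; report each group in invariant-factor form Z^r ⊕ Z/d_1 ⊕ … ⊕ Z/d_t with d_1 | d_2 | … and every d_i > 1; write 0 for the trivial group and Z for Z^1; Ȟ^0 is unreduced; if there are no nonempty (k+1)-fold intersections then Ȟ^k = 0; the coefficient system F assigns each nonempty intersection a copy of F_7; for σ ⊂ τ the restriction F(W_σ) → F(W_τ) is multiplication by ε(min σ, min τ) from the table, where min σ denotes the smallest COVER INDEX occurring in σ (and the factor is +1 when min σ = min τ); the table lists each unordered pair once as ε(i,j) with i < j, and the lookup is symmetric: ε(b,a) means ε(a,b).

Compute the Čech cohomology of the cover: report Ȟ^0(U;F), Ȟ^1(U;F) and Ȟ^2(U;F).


nonempty intersections:
  W1={{a},{f},{a,c},{a,d},{a,e},{c,f},{d,f},{f,g},{a,c,e},{a,d,e},{c,d,f}} W2={{d},{g},{a,d},{b,d},{b,g},{c,d},{c,g},{d,e},{d,f},{f,g},{a,d,e},{b,c,d},{b,c,g},{c,d,f}} W3={{f},{c,f},{d,f},{f,g},{c,d,f}} W4={{b},{c},{e},{a,c},{a,e},{b,c},{b,d},{b,g},{c,d},{c,e},{c,f},{c,g},{d,e},{a,c,e},{a,d,e},{b,c,d},{b,c,g},{c,d,f}} W5={{a},{e},{a,c},{a,d},{a,e},{c,e},{d,e},{a,c,e},{a,d,e}} W6={{a},{b},{f},{a,c},{a,d},{a,e},{b,c},{b,d},{b,g},{c,f},{d,f},{f,g},{a,c,e},{a,d,e},{b,c,d},{b,c,g},{c,d,f}}
  W12={{a,d},{d,f},{f,g},{a,d,e},{c,d,f}} W13={{f},{c,f},{d,f},{f,g},{c,d,f}} W14={{a,c},{a,e},{c,f},{a,c,e},{a,d,e},{c,d,f}} W15={{a},{a,c},{a,d},{a,e},{a,c,e},{a,d,e}} W16={{a},{f},{a,c},{a,d},{a,e},{c,f},{d,f},{f,g},{a,c,e},{a,d,e},{c,d,f}} W23={{d,f},{f,g},{c,d,f}} W24={{b,d},{b,g},{c,d},{c,g},{d,e},{a,d,e},{b,c,d},{b,c,g},{c,d,f}} W25={{a,d},{d,e},{a,d,e}} W26={{a,d},{b,d},{b,g},{d,f},{f,g},{a,d,e},{b,c,d},{b,c,g},{c,d,f}} W34={{c,f},{c,d,f}} W36={{f},{c,f},{d,f},{f,g},{c,d,f}} W45={{e},{a,c},{a,e},{c,e},{d,e},{a,c,e},{a,d,e}} W46={{b},{a,c},{a,e},{b,c},{b,d},{b,g},{c,f},{a,c,e},{a,d,e},{b,c,d},{b,c,g},{c,d,f}} W56={{a},{a,c},{a,d},{a,e},{a,c,e},{a,d,e}}
  W123={{d,f},{f,g},{c,d,f}} W124={{a,d,e},{c,d,f}} W125={{a,d},{a,d,e}} W126={{a,d},{d,f},{f,g},{a,d,e},{c,d,f}} W134={{c,f},{c,d,f}} W136={{f},{c,f},{d,f},{f,g},{c,d,f}} W145={{a,c},{a,e},{a,c,e},{a,d,e}} W146={{a,c},{a,e},{c,f},{a,c,e},{a,d,e},{c,d,f}} W156={{a},{a,c},{a,d},{a,e},{a,c,e},{a,d,e}} W234={{c,d,f}} W236={{d,f},{f,g},{c,d,f}} W245={{d,e},{a,d,e}} W246={{b,d},{b,g},{a,d,e},{b,c,d},{b,c,g},{c,d,f}} W256={{a,d},{a,d,e}} W346={{c,f},{c,d,f}} W456={{a,c},{a,e},{a,c,e},{a,d,e}}
  W1234={{c,d,f}} W1236={{d,f},{f,g},{c,d,f}} W1245={{a,d,e}} W1246={{a,d,e},{c,d,f}} W1256={{a,d},{a,d,e}} W1346={{c,f},{c,d,f}} W1456={{a,c},{a,e},{a,c,e},{a,d,e}} W2346={{c,d,f}} W2456={{a,d,e}}
  W12346={{c,d,f}} W12456={{a,d,e}}
C dims 6,14,16,9; δ0: rk_F7 5; δ1: rk_F7 9; δ2: rk_F7 7
Ȟ^0: (6−5)−0=1 ⇒ Z/7
Ȟ^1: (14−9)−5=0 ⇒ 0
Ȟ^2: (16−7)−9=0 ⇒ 0

Ȟ^0 = Z/7, Ȟ^1 = 0 and Ȟ^2 = 0


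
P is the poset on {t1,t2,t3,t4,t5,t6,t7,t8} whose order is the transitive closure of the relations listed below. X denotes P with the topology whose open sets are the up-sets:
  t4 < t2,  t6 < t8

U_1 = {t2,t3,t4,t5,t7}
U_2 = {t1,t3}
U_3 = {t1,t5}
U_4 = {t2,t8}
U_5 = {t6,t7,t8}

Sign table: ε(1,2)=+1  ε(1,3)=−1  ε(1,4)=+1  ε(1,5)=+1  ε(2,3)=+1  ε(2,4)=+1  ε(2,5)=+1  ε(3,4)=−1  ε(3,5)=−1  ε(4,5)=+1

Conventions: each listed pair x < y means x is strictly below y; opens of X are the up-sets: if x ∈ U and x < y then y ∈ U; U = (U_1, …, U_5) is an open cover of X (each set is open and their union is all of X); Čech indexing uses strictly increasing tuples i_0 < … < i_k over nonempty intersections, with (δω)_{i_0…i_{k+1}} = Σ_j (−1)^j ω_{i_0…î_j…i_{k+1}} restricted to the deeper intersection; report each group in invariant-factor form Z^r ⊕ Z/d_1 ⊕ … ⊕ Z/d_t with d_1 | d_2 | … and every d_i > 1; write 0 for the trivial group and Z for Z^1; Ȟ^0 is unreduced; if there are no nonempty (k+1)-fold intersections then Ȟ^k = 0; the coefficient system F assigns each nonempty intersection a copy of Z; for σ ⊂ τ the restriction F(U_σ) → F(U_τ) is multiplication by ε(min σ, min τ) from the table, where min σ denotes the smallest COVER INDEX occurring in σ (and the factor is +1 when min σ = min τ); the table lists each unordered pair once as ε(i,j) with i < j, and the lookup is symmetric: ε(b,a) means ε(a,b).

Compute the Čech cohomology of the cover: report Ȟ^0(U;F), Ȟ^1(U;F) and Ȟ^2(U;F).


Ȟ^0(U;F) ≅ 0, Ȟ^1(U;F) ≅ Z ⊕ Z/2, Ȟ^2(U;F) ≅ 0

nerve simplices:
  U12={t3} U13={t5} U14={t2} U15={t7} U23={t1} U45={t8}
C dims 5,6; δ0: rk 5, SNF 1^4·2
degree 0: 5−5−0 = 0 → Ȟ^0 ≅ 0
degree 1: 6−0−5 = 1 plus torsion [2] → Ȟ^1 ≅ Z ⊕ Z/2
degree 2: 0−0−0 = 0 → Ȟ^2 ≅ 0


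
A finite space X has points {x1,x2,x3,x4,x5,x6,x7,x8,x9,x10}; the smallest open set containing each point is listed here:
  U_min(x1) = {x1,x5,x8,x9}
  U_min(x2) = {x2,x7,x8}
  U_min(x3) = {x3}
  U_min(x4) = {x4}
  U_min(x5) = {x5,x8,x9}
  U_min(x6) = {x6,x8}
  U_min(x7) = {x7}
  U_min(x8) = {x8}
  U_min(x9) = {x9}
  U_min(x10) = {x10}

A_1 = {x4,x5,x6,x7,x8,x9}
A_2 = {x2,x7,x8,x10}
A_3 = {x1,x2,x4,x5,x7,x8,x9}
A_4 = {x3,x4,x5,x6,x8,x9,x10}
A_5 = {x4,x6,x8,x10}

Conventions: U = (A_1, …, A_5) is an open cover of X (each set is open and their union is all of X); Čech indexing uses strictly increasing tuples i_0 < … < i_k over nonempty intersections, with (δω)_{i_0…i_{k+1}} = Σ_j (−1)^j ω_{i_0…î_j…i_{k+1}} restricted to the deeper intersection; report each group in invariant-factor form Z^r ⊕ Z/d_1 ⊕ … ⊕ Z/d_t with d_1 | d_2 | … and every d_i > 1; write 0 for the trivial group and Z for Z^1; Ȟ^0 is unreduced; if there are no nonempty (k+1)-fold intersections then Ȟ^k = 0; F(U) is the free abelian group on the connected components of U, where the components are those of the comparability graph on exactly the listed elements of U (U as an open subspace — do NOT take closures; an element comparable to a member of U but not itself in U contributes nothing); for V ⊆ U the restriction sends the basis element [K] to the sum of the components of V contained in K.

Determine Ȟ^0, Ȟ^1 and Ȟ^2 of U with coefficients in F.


cover nerve:
  A12={x7,x8} A13={x4,x5,x7,x8,x9} A14={x4,x5,x6,x8,x9} A15={x4,x6,x8} A23={x2,x7,x8} A24={x8,x10} A25={x8,x10} A34={x4,x5,x8,x9} A35={x4,x8} A45={x4,x6,x8,x10}
  A123={x7,x8} A124={x8} A125={x8} A134={x4,x5,x8,x9} A135={x4,x8} A145={x4,x6,x8} A234={x8} A235={x8} A245={x8,x10} A345={x4,x8}
  A1234={x8} A1235={x8} A1245={x8} A1345={x4,x8} A2345={x8}
  A12345={x8}
components per intersection:
  A1: {x4} {x5,x6,x8,x9} {x7}
  A2: {x2,x7,x8} {x10}
  A3: {x1,x2,x5,x7,x8,x9} {x4}
  A4: {x3} {x4} {x5,x6,x8,x9} {x10}
  A5: {x4} {x6,x8} {x10}
  A12: {x7} {x8}
  A13: {x4} {x5,x8,x9} {x7}
  A14: {x4} {x5,x6,x8,x9}
  A15: {x4} {x6,x8}
  A23: {x2,x7,x8}
  A24: {x8} {x10}
  A25: {x8} {x10}
  A34: {x4} {x5,x8,x9}
  A35: {x4} {x8}
  A45: {x4} {x6,x8} {x10}
  A123: {x7} {x8}
  A124: {x8}
  A125: {x8}
  A134: {x4} {x5,x8,x9}
  A135: {x4} {x8}
  A145: {x4} {x6,x8}
  A234: {x8}
  A235: {x8}
  A245: {x8} {x10}
  A345: {x4} {x8}
  A1234: {x8}
  A1235: {x8}
  A1245: {x8}
  A1345: {x4} {x8}
  A2345: {x8}
  A12345: {x8}
C dims 14,21,16,6; δ0: rk 10, SNF 1^10; δ1: rk 11, SNF 1^11; δ2: rk 5, SNF 1^5
Ȟ^0: (14−10)−0=4 ⇒ Z^4
Ȟ^1: (21−11)−10=0 ⇒ 0
Ȟ^2: (16−5)−11=0 ⇒ 0

Ȟ^0(U;F) ≅ Z^4, Ȟ^1(U;F) ≅ 0 and Ȟ^2(U;F) ≅ 0


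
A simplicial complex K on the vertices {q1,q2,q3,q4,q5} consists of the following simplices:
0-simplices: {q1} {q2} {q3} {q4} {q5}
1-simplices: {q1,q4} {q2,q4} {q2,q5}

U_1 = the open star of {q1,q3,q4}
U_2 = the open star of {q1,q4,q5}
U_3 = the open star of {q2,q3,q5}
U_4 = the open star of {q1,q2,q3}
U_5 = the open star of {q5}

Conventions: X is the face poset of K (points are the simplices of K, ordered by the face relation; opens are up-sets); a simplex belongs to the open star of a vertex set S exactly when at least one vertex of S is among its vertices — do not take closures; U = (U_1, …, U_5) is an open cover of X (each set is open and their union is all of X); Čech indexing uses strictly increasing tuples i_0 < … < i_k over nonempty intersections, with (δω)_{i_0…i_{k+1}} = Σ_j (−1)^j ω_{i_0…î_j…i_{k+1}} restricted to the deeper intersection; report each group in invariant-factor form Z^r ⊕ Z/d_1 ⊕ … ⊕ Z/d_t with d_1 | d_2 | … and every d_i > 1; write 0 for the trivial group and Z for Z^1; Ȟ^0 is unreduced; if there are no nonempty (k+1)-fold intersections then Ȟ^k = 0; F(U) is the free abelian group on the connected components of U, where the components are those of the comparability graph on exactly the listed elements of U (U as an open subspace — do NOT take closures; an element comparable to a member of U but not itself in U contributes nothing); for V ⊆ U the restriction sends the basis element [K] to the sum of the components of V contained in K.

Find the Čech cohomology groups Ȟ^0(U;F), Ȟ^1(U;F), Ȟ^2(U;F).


Ȟ^0(U;F) ≅ Z^2, Ȟ^1(U;F) ≅ 0, Ȟ^2(U;F) ≅ 0

nonempty overlaps:
  U1={{q1},{q3},{q4},{q1,q4},{q2,q4}} U2={{q1},{q4},{q5},{q1,q4},{q2,q4},{q2,q5}} U3={{q2},{q3},{q5},{q2,q4},{q2,q5}} U4={{q1},{q2},{q3},{q1,q4},{q2,q4},{q2,q5}} U5={{q5},{q2,q5}}
  U12={{q1},{q4},{q1,q4},{q2,q4}} U13={{q3},{q2,q4}} U14={{q1},{q3},{q1,q4},{q2,q4}} U23={{q5},{q2,q4},{q2,q5}} U24={{q1},{q1,q4},{q2,q4},{q2,q5}} U25={{q5},{q2,q5}} U34={{q2},{q3},{q2,q4},{q2,q5}} U35={{q5},{q2,q5}} U45={{q2,q5}}
  U123={{q2,q4}} U124={{q1},{q1,q4},{q2,q4}} U134={{q3},{q2,q4}} U234={{q2,q4},{q2,q5}} U235={{q5},{q2,q5}} U245={{q2,q5}} U345={{q2,q5}}
  U1234={{q2,q4}} U2345={{q2,q5}}
components per intersection:
  U1: {{q1},{q4},{q1,q4},{q2,q4}} {{q3}}
  U2: {{q1},{q4},{q1,q4},{q2,q4}} {{q5},{q2,q5}}
  U3: {{q2},{q5},{q2,q4},{q2,q5}} {{q3}}
  U4: {{q1},{q1,q4}} {{q2},{q2,q4},{q2,q5}} {{q3}}
  U5: {{q5},{q2,q5}}
  U12: {{q1},{q4},{q1,q4},{q2,q4}}
  U13: {{q3}} {{q2,q4}}
  U14: {{q1},{q1,q4}} {{q3}} {{q2,q4}}
  U23: {{q5},{q2,q5}} {{q2,q4}}
  U24: {{q1},{q1,q4}} {{q2,q4}} {{q2,q5}}
  U25: {{q5},{q2,q5}}
  U34: {{q2},{q2,q4},{q2,q5}} {{q3}}
  U35: {{q5},{q2,q5}}
  U45: {{q2,q5}}
  U123: {{q2,q4}}
  U124: {{q1},{q1,q4}} {{q2,q4}}
  U134: {{q3}} {{q2,q4}}
  U234: {{q2,q4}} {{q2,q5}}
  U235: {{q5},{q2,q5}}
  U245: {{q2,q5}}
  U345: {{q2,q5}}
  U1234: {{q2,q4}}
  U2345: {{q2,q5}}
C dims 10,16,10,2; δ0: rk 8, SNF 1^8; δ1: rk 8, SNF 1^8; δ2: rk 2, SNF 1^2
degree 0: 10−8−0 = 2 → Ȟ^0 ≅ Z^2
degree 1: 16−8−8 = 0 → Ȟ^1 ≅ 0
degree 2: 10−2−8 = 0 → Ȟ^2 ≅ 0
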